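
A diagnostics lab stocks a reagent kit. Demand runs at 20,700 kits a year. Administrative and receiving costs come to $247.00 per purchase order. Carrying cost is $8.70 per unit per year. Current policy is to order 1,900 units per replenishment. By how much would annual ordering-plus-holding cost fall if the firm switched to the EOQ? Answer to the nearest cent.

EOQ = √(2DS/H) = √(2 × 20,700 × 247 / 8.7) ≈ 1084.15.
Cost at Q* = (D/Q*)S + (Q*/2)H = √(2DSH) ≈ $9,432.10.
Cost at Q = 1,900: (20,700/1,900)×247 + (1,900/2)×8.7 = $2,691.00 + $8,265.00 = $10,956.00.
Excess = $10,956.00 − $9,432.10 = $1,523.90.

Extra cost ≈ $1,523.90 per year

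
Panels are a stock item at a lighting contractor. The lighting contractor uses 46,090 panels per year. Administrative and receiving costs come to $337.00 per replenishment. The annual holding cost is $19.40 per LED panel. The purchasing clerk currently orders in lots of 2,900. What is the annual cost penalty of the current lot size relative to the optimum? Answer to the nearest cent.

Extra cost ≈ $8,936.96 per year

EOQ = √(2DS/H) = √(2 × 46,090 × 337 / 19.4) ≈ 1265.41.
Cost at Q* = (D/Q*)S + (Q*/2)H = √(2DSH) ≈ $24,549.02.
Cost at Q = 2,900: (46,090/2,900)×337 + (2,900/2)×19.4 = $5,355.98 + $28,130.00 = $33,485.98.
Excess = $33,485.98 − $24,549.02 = $8,936.96.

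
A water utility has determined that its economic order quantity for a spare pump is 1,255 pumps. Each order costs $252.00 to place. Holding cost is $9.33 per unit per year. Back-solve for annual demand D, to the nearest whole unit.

D ≈ 29,157 pumps per year

Squaring Q* = √(2DS/H) gives Q*² = 2DS/H.
From Q* = √(2DS/H): D = Q*²H / (2S) = 1,255² × 9.33 / (2 × 252) = 29156.713.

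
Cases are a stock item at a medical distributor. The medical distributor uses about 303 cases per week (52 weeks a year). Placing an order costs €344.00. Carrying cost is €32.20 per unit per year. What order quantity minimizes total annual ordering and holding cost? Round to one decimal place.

Annual demand D = 303 × 52 = 15,756.
EOQ = √(2DS / H) = √(2 × 15,756 × 344 / 32.2).
= √(10,840,128 / 32.2) = √336,649.9379 ≈ 580.215.

Q* ≈ 580.2 cases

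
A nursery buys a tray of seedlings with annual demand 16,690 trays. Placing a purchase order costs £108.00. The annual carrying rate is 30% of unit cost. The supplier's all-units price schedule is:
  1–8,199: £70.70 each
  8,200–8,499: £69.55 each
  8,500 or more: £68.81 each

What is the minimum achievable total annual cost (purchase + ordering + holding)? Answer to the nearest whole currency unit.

Holding cost per unit per year at price C is H = 0.30·C.
For each price level, check whether its EOQ is feasible; otherwise the best quantity at that price is the breakpoint.
EOQ at £70.70 = 412.3 (feasible in tier 1): TC = 16,690×£70.70 + (16,690/412.3)×108 + (412.3/2)×0.30×£70.70 = £1,188,727.31.
EOQ at £69.55 = 415.7 < 8200, so use break Q=8200: TC = 16,690×£69.55 + (16,690/8200.0)×108 + (8200.0/2)×0.30×£69.55 = £1,246,555.82.
EOQ at £68.81 = 417.9 < 8500, so use break Q=8500: TC = 16,690×£68.81 + (16,690/8500.0)×108 + (8500.0/2)×0.30×£68.81 = £1,236,383.71.
Lowest total cost among the candidates is at Q = 412.3.

TC* ≈ £1,188,727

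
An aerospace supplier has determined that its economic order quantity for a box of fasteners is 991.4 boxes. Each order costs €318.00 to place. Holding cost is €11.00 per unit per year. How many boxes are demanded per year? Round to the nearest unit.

D ≈ 16,999 boxes per year

The basic EOQ model gives Q* = √(2DS/H); rearrange for the unknown.
From Q* = √(2DS/H): D = Q*²H / (2S) = 991.4² × 11 / (2 × 318) = 16999.392.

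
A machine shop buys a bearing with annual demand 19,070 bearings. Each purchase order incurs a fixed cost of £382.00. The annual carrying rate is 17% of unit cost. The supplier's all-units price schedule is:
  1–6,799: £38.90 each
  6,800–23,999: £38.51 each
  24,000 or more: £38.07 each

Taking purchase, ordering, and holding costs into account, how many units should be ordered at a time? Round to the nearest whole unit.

Q* ≈ 1,484 bearings

Holding cost per unit per year at price C is H = 0.17·C.
For each price level, check whether its EOQ is feasible; otherwise the best quantity at that price is the breakpoint.
EOQ at £38.90 = 1484.3 (feasible in tier 1): TC = 19,070×£38.90 + (19,070/1484.3)×382 + (1484.3/2)×0.17×£38.90 = £751,638.70.
EOQ at £38.51 = 1491.8 < 6800, so use break Q=6800: TC = 19,070×£38.51 + (19,070/6800.0)×382 + (6800.0/2)×0.17×£38.51 = £757,715.77.
EOQ at £38.07 = 1500.4 < 24000, so use break Q=24000: TC = 19,070×£38.07 + (19,070/24000.0)×382 + (24000.0/2)×0.17×£38.07 = £803,961.23.
Lowest total cost is £751,638.70 at Q = 1484.3.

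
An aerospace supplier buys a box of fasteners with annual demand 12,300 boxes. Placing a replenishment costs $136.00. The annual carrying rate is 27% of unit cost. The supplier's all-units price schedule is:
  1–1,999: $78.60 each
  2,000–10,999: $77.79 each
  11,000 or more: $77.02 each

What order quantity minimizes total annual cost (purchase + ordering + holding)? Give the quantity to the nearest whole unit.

Holding cost per unit per year at price C is H = 0.27·C.
For each price level, check whether its EOQ is feasible; otherwise the best quantity at that price is the breakpoint.
EOQ at $78.60 = 397.0 (feasible in tier 1): TC = 12,300×$78.60 + (12,300/397.0)×136 + (397.0/2)×0.27×$78.60 = $975,206.17.
EOQ at $77.79 = 399.1 < 2000, so use break Q=2000: TC = 12,300×$77.79 + (12,300/2000.0)×136 + (2000.0/2)×0.27×$77.79 = $978,656.70.
EOQ at $77.02 = 401.1 < 11000, so use break Q=11000: TC = 12,300×$77.02 + (12,300/11000.0)×136 + (11000.0/2)×0.27×$77.02 = $1,061,872.77.
Lowest total cost is $975,206.17 at Q = 397.0.

Q* ≈ 397 boxes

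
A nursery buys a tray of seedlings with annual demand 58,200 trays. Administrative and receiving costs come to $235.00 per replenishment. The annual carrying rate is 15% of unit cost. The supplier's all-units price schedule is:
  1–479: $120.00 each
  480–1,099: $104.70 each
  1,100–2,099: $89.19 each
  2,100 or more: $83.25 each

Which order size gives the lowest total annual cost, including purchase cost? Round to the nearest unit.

Holding cost per unit per year at price C is H = 0.15·C.
Evaluate total cost at each tier's feasible EOQ or, if the EOQ is below the tier, at the tier's minimum quantity.
Tier 1 ($120.00): EOQ = 1232.7 exceeds tier's upper bound 479, so this tier is dominated.
Tier 2 ($104.70): EOQ = 1319.7 exceeds tier's upper bound 1099, so this tier is dominated.
EOQ at $89.19 = 1429.9 (feasible in tier 3): TC = 58,200×$89.19 + (58,200/1429.9)×235 + (1429.9/2)×0.15×$89.19 = $5,209,987.96.
EOQ at $83.25 = 1480.0 < 2100, so use break Q=2100: TC = 58,200×$83.25 + (58,200/2100.0)×235 + (2100.0/2)×0.15×$83.25 = $4,864,774.73.
Lowest total cost is $4,864,774.73 at Q = 2100.0.

Q* ≈ 2,100 trays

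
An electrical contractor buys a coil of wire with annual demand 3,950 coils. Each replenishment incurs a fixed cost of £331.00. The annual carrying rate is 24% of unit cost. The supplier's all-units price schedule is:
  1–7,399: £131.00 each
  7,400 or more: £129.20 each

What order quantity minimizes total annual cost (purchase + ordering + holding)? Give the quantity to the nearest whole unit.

Q* ≈ 288 coils

Holding cost per unit per year at price C is H = 0.24·C.
Evaluate total cost at each tier's feasible EOQ or, if the EOQ is below the tier, at the tier's minimum quantity.
EOQ at £131.00 = 288.4 (feasible in tier 1): TC = 3,950×£131.00 + (3,950/288.4)×331 + (288.4/2)×0.24×£131.00 = £526,517.11.
EOQ at £129.20 = 290.4 < 7400, so use break Q=7400: TC = 3,950×£129.20 + (3,950/7400.0)×331 + (7400.0/2)×0.24×£129.20 = £625,246.28.
Lowest total cost is £526,517.11 at Q = 288.4.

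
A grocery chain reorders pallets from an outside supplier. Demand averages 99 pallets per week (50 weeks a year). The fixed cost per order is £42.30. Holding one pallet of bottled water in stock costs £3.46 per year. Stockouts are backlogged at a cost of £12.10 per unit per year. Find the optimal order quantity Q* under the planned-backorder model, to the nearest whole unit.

Annual demand D = 99 × 50 = 4,950.
With planned backorders, Q* = √(2DS/H) · √((H+B)/B).
√(2DS/H) = √(2 × 4,950 × 42.3 / 3.46) = 347.896.
√((H+B)/B) = √((3.46+12.1)/12.1) = 1.1340.
Q* ≈ 394.513.

Q* ≈ 395 pallets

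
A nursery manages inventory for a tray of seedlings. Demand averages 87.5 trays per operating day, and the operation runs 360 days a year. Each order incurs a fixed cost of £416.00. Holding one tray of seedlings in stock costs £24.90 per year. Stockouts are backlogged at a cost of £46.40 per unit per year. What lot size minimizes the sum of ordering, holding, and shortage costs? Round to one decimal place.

Q* ≈ 1,271.8 trays

Annual demand D = 87.5 × 360 = 31,500.
With planned backorders, Q* = √(2DS/H) · √((H+B)/B).
√(2DS/H) = √(2 × 31,500 × 416 / 24.9) = 1025.929.
√((H+B)/B) = √((24.9+46.4)/46.4) = 1.2396.
Q* ≈ 1271.754.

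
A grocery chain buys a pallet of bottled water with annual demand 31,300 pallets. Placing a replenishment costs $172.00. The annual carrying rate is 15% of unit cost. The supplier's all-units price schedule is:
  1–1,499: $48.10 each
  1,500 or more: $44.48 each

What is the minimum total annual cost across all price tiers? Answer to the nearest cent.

Holding cost per unit per year at price C is H = 0.15·C.
Evaluate total cost at each tier's feasible EOQ or, if the EOQ is below the tier, at the tier's minimum quantity.
EOQ at $48.10 = 1221.6 (feasible in tier 1): TC = 31,300×$48.10 + (31,300/1221.6)×172 + (1221.6/2)×0.15×$48.10 = $1,514,343.93.
EOQ at $44.48 = 1270.3 < 1500, so use break Q=1500: TC = 31,300×$44.48 + (31,300/1500.0)×172 + (1500.0/2)×0.15×$44.48 = $1,400,817.07.
Lowest total cost among the candidates is at Q = 1500.0.

TC* ≈ $1,400,817.07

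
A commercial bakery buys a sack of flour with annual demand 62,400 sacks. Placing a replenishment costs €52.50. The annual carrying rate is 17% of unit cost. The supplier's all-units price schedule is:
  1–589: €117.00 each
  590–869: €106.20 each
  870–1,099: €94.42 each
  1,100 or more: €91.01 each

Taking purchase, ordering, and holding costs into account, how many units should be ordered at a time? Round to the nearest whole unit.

Holding cost per unit per year at price C is H = 0.17·C.
For each price level, check whether its EOQ is feasible; otherwise the best quantity at that price is the breakpoint.
EOQ at €117.00 = 573.9 (feasible in tier 1): TC = 62,400×€117.00 + (62,400/573.9)×52.5 + (573.9/2)×0.17×€117.00 = €7,312,215.75.
EOQ at €106.20 = 602.4 (feasible in tier 2): TC = 62,400×€106.20 + (62,400/602.4)×52.5 + (602.4/2)×0.17×€106.20 = €6,637,756.11.
EOQ at €94.42 = 638.9 < 870, so use break Q=870: TC = 62,400×€94.42 + (62,400/870.0)×52.5 + (870.0/2)×0.17×€94.42 = €5,902,555.88.
EOQ at €91.01 = 650.8 < 1100, so use break Q=1100: TC = 62,400×€91.01 + (62,400/1100.0)×52.5 + (1100.0/2)×0.17×€91.01 = €5,690,511.62.
Lowest total cost is €5,690,511.62 at Q = 1100.0.

Q* ≈ 1,100 sacks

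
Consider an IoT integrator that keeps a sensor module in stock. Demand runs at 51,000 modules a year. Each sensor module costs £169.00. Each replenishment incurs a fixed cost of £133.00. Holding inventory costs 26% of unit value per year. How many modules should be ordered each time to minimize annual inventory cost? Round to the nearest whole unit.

Q* ≈ 556 modules

Holding cost H = 0.26 × £169.00 = £43.9400 per unit per year.
EOQ = √(2DS / H) = √(2 × 51,000 × 133 / 43.94).
= √(13,566,000 / 43.94) = √308,739.1898 ≈ 555.643.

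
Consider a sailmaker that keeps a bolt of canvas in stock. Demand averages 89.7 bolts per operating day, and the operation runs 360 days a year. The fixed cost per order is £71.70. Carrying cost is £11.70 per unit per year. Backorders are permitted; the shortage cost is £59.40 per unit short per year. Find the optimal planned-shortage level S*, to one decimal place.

S* ≈ 113.3 bolts

Annual demand D = 89.7 × 360 = 32,292.
With planned backorders, Q* = √(2DS/H) · √((H+B)/B).
√(2DS/H) = √(2 × 32,292 × 71.7 / 11.7) = 629.114.
√((H+B)/B) = √((11.7+59.4)/59.4) = 1.0941.
Q* ≈ 688.289.
S* = Q* · H/(H+B) = 688.289 × 11.7/71.1 ≈ 113.263.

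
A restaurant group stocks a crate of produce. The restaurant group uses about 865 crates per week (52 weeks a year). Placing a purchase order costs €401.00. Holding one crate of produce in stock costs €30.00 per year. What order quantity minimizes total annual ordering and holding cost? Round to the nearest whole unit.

Q* ≈ 1,097 crates

Annual demand D = 865 × 52 = 44,980.
EOQ = √(2DS / H) = √(2 × 44,980 × 401 / 30).
= √(36,073,960 / 30) = √1,202,465.3333 ≈ 1096.570.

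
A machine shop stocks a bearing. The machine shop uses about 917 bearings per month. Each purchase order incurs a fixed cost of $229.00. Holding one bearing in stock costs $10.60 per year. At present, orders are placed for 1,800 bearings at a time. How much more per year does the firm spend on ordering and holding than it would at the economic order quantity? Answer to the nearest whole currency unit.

Extra cost ≈ $3,631 per year

Annual demand D = 917 × 12 = 11,004.
EOQ = √(2DS/H) = √(2 × 11,004 × 229 / 10.6) ≈ 689.53.
Cost at Q* = (D/Q*)S + (Q*/2)H = √(2DSH) ≈ $7,309.05.
Cost at Q = 1,800: (11,004/1,800)×229 + (1,800/2)×10.6 = $1,399.95 + $9,540.00 = $10,939.95.
Excess = $10,939.95 − $7,309.05 = $3,630.90.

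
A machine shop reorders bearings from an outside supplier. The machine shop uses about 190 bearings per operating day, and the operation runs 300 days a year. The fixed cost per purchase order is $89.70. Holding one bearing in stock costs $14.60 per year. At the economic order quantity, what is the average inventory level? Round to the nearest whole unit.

Average inventory ≈ 418 bearings

Annual demand D = 190 × 300 = 57,000.
The optimal lot size = √(2DS/H) = √(2 × 57,000 × 89.7 / 14.6) ≈ 836.90.
Average inventory = Q*/2 ≈ 836.90 / 2 = 418.449.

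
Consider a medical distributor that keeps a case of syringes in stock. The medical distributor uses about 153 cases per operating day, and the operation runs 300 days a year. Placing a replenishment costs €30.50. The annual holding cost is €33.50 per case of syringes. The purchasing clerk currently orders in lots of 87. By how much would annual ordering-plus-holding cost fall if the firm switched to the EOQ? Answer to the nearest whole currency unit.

Extra cost ≈ €7,864 per year

Annual demand D = 153 × 300 = 45,900.
EOQ = √(2DS/H) = √(2 × 45,900 × 30.5 / 33.5) ≈ 289.10.
Cost at Q* = (D/Q*)S + (Q*/2)H = √(2DSH) ≈ €9,684.87.
Cost at Q = 87: (45,900/87)×30.5 + (87/2)×33.5 = €16,091.38 + €1,457.25 = €17,548.63.
Excess = €17,548.63 − €9,684.87 = €7,863.76.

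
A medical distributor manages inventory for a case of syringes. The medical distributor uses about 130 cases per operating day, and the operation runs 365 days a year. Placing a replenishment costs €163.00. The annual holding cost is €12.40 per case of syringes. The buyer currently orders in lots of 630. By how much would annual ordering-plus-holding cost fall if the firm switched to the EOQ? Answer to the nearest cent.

Extra cost ≈ €2,333.13 per year

Annual demand D = 130 × 365 = 47,450.
EOQ = √(2DS/H) = √(2 × 47,450 × 163 / 12.4) ≈ 1116.90.
Cost at Q* = (D/Q*)S + (Q*/2)H = √(2DSH) ≈ €13,849.62.
Cost at Q = 630: (47,450/630)×163 + (630/2)×12.4 = €12,276.75 + €3,906.00 = €16,182.75.
Excess = €16,182.75 − €13,849.62 = €2,333.13.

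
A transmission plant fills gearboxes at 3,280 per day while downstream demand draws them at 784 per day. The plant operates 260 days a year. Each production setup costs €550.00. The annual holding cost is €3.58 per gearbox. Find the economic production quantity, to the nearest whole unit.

Annual demand D = 784 × 260 = 203,840.
Production build-up factor (1 − d/p) = 1 − 784/3,280 = 0.7610.
Q* = √(2DS / (H(1 − d/p))) = √(2 × 203,840 × 550 / (3.58 × 0.7610)).
= √(224,224,000 / 2.7243) ≈ 9072.232.

Q* ≈ 9,072 gearboxes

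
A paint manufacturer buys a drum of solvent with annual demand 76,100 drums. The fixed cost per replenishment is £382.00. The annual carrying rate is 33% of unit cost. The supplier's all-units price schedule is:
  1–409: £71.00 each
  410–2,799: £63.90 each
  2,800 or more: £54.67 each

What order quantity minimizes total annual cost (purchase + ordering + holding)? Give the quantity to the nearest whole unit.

Holding cost per unit per year at price C is H = 0.33·C.
Candidates are each tier's EOQ (if it falls in that tier) and each price-break quantity.
Tier 1 (£71.00): EOQ = 1575.3 exceeds tier's upper bound 409, so this tier is dominated.
EOQ at £63.90 = 1660.5 (feasible in tier 2): TC = 76,100×£63.90 + (76,100/1660.5)×382 + (1660.5/2)×0.33×£63.90 = £4,897,804.38.
EOQ at £54.67 = 1795.2 < 2800, so use break Q=2800: TC = 76,100×£54.67 + (76,100/2800.0)×382 + (2800.0/2)×0.33×£54.67 = £4,196,026.75.
Lowest total cost is £4,196,026.75 at Q = 2800.0.

Q* ≈ 2,800 drums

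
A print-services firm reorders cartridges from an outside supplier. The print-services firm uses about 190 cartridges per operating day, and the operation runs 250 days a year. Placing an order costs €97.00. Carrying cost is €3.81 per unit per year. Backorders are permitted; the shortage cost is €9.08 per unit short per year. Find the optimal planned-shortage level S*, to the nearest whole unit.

Annual demand D = 190 × 250 = 47,500.
With planned backorders, Q* = √(2DS/H) · √((H+B)/B).
√(2DS/H) = √(2 × 47,500 × 97 / 3.81) = 1555.196.
√((H+B)/B) = √((3.81+9.08)/9.08) = 1.1915.
Q* ≈ 1852.971.
S* = Q* · H/(H+B) = 1852.971 × 3.81/12.89 ≈ 547.698.

S* ≈ 548 cartridges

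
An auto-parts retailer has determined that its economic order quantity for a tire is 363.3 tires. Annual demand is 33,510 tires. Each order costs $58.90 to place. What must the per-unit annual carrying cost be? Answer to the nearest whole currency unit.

H ≈ $30

Invert the EOQ relation Q*² = 2DS/H.
From Q* = √(2DS/H): H = 2DS / Q*² = 2 × 33,510 × 58.9 / 363.3² = 29.9081.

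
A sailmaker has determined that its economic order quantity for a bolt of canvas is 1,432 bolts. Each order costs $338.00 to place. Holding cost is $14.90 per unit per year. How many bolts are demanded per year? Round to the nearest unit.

D ≈ 45,199 bolts per year

The basic EOQ model gives Q* = √(2DS/H); rearrange for the unknown.
From Q* = √(2DS/H): D = Q*²H / (2S) = 1,432² × 14.9 / (2 × 338) = 45198.665.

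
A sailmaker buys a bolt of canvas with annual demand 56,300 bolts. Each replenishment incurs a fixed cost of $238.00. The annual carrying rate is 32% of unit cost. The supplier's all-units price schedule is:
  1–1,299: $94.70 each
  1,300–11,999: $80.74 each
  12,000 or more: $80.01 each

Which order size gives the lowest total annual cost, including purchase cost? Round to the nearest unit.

Holding cost per unit per year at price C is H = 0.32·C.
Candidates are each tier's EOQ (if it falls in that tier) and each price-break quantity.
EOQ at $94.70 = 940.4 (feasible in tier 1): TC = 56,300×$94.70 + (56,300/940.4)×238 + (940.4/2)×0.32×$94.70 = $5,360,107.56.
EOQ at $80.74 = 1018.4 < 1300, so use break Q=1300: TC = 56,300×$80.74 + (56,300/1300.0)×238 + (1300.0/2)×0.32×$80.74 = $4,572,763.15.
EOQ at $80.01 = 1023.1 < 12000, so use break Q=12000: TC = 56,300×$80.01 + (56,300/12000.0)×238 + (12000.0/2)×0.32×$80.01 = $4,659,298.82.
Lowest total cost is $4,572,763.15 at Q = 1300.0.

Q* ≈ 1,300 bolts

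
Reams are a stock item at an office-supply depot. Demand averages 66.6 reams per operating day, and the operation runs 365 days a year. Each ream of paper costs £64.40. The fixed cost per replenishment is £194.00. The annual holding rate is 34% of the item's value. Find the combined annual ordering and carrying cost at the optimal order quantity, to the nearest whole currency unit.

Annual demand D = 66.6 × 365 = 24,309.
Holding cost H = 0.34 × £64.40 = £21.8960 per unit per year.
The optimal lot size = √(2DS/H) = √(2 × 24,309 × 194 / 21.896) ≈ 656.32.
At the optimum the two cost components are equal, so total cost = 2·(Q*/2)H = Q*·H.
Minimum total = √(2DSH) = √(2 × 24,309 × 194 × 21.896) ≈ 14370.828.

TC* ≈ £14,371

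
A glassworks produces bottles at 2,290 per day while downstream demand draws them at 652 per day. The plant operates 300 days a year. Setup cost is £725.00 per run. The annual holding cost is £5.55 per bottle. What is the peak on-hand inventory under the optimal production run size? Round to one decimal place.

I_max ≈ 6,045.9 bottles

Annual demand D = 652 × 300 = 195,600.
Production build-up factor (1 − d/p) = 1 − 652/2,290 = 0.7153.
Q* = √(2DS / (H(1 − d/p))) = √(2 × 195,600 × 725 / (5.55 × 0.7153)).
= √(283,620,000 / 3.9698) ≈ 8452.452.
Maximum inventory = Q*(1 − d/p) = 8452.452 × 0.7153 ≈ 6045.903.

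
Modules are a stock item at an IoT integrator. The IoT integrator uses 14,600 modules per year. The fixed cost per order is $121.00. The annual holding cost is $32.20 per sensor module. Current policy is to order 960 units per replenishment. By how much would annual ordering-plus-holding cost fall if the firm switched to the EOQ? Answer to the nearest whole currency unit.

Extra cost ≈ $6,630 per year

EOQ = √(2DS/H) = √(2 × 14,600 × 121 / 32.2) ≈ 331.25.
Cost at Q* = (D/Q*)S + (Q*/2)H = √(2DSH) ≈ $10,666.26.
Cost at Q = 960: (14,600/960)×121 + (960/2)×32.2 = $1,840.21 + $15,456.00 = $17,296.21.
Excess = $17,296.21 − $10,666.26 = $6,629.95.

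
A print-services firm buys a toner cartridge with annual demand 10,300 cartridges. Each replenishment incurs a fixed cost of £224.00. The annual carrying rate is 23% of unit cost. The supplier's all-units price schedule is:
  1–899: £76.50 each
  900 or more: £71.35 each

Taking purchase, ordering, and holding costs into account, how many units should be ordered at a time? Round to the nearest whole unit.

Q* ≈ 900 cartridges

Holding cost per unit per year at price C is H = 0.23·C.
Candidates are each tier's EOQ (if it falls in that tier) and each price-break quantity.
EOQ at £76.50 = 512.1 (feasible in tier 1): TC = 10,300×£76.50 + (10,300/512.1)×224 + (512.1/2)×0.23×£76.50 = £796,960.57.
EOQ at £71.35 = 530.3 < 900, so use break Q=900: TC = 10,300×£71.35 + (10,300/900.0)×224 + (900.0/2)×0.23×£71.35 = £744,853.28.
Lowest total cost is £744,853.28 at Q = 900.0.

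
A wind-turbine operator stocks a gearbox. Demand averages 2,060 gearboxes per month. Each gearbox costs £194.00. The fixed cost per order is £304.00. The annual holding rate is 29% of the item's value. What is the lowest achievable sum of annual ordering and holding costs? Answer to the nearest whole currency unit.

Annual demand D = 2,060 × 12 = 24,720.
Holding cost H = 0.29 × £194.00 = £56.2600 per unit per year.
The optimal lot size = √(2DS/H) = √(2 × 24,720 × 304 / 56.26) ≈ 516.86.
At the optimum the two cost components are equal, so total cost = 2·(Q*/2)H = Q*·H.
Minimum total = √(2DSH) = √(2 × 24,720 × 304 × 56.26) ≈ 29078.760.

TC* ≈ £29,079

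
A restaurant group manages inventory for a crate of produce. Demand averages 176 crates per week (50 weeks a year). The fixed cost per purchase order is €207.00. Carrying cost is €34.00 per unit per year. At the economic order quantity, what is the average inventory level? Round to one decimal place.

Annual demand D = 176 × 50 = 8,800.
Q* = √(2DS/H) = √(2 × 8,800 × 207 / 34) ≈ 327.34.
Average inventory = Q*/2 ≈ 327.34 / 2 = 163.671.

Average inventory ≈ 163.7 crates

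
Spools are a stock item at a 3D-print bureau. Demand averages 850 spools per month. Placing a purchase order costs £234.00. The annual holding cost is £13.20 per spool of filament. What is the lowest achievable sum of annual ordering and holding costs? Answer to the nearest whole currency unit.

TC* ≈ £7,938

Annual demand D = 850 × 12 = 10,200.
Q* = √(2DS/H) = √(2 × 10,200 × 234 / 13.2) ≈ 601.36.
At the optimum the two cost components are equal, so total cost = 2·(Q*/2)H = Q*·H.
Minimum total = √(2DSH) = √(2 × 10,200 × 234 × 13.2) ≈ 7937.980.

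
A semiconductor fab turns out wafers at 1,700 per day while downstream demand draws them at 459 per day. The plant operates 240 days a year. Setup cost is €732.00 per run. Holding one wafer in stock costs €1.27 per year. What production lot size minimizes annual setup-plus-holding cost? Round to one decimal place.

Annual demand D = 459 × 240 = 110,160.
Production build-up factor (1 − d/p) = 1 − 459/1,700 = 0.7300.
Q* = √(2DS / (H(1 − d/p))) = √(2 × 110,160 × 732 / (1.27 × 0.7300)).
= √(161,274,240 / 0.9271) ≈ 13189.223.

Q* ≈ 13,189.2 wafers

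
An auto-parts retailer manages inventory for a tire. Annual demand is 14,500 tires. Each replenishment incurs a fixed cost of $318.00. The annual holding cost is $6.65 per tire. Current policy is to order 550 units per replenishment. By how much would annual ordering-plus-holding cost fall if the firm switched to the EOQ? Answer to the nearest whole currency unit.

EOQ = √(2DS/H) = √(2 × 14,500 × 318 / 6.65) ≈ 1177.61.
Cost at Q* = (D/Q*)S + (Q*/2)H = √(2DSH) ≈ $7,831.11.
Cost at Q = 550: (14,500/550)×318 + (550/2)×6.65 = $8,383.64 + $1,828.75 = $10,212.39.
Excess = $10,212.39 − $7,831.11 = $2,381.28.

Extra cost ≈ $2,381 per year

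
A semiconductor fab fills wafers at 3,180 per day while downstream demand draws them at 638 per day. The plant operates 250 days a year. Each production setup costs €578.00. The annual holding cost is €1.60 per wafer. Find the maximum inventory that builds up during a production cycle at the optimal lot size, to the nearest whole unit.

Annual demand D = 638 × 250 = 159,500.
Production build-up factor (1 − d/p) = 1 − 638/3,180 = 0.7994.
Q* = √(2DS / (H(1 − d/p))) = √(2 × 159,500 × 578 / (1.6 × 0.7994)).
= √(184,382,000 / 1.279) ≈ 12006.739.
Maximum inventory = Q*(1 − d/p) = 12006.739 × 0.7994 ≈ 9597.839.

I_max ≈ 9,598 wafers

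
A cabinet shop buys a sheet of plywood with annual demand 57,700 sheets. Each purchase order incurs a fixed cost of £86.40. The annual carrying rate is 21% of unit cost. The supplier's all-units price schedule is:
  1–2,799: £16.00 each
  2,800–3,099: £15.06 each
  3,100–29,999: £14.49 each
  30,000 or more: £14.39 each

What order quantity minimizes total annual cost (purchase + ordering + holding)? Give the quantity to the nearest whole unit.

Holding cost per unit per year at price C is H = 0.21·C.
For each price level, check whether its EOQ is feasible; otherwise the best quantity at that price is the breakpoint.
EOQ at £16.00 = 1722.6 (feasible in tier 1): TC = 57,700×£16.00 + (57,700/1722.6)×86.4 + (1722.6/2)×0.21×£16.00 = £928,988.01.
EOQ at £15.06 = 1775.6 < 2800, so use break Q=2800: TC = 57,700×£15.06 + (57,700/2800.0)×86.4 + (2800.0/2)×0.21×£15.06 = £875,170.10.
EOQ at £14.49 = 1810.2 < 3100, so use break Q=3100: TC = 57,700×£14.49 + (57,700/3100.0)×86.4 + (3100.0/2)×0.21×£14.49 = £842,397.65.
EOQ at £14.39 = 1816.4 < 30000, so use break Q=30000: TC = 57,700×£14.39 + (57,700/30000.0)×86.4 + (30000.0/2)×0.21×£14.39 = £875,797.68.
Lowest total cost is £842,397.65 at Q = 3100.0.

Q* ≈ 3,100 sheets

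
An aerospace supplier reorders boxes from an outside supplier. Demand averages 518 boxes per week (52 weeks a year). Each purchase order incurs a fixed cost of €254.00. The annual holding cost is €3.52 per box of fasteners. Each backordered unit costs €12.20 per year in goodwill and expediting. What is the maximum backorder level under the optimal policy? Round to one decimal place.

S* ≈ 501.1 boxes

Annual demand D = 518 × 52 = 26,936.
With planned backorders, Q* = √(2DS/H) · √((H+B)/B).
√(2DS/H) = √(2 × 26,936 × 254 / 3.52) = 1971.638.
√((H+B)/B) = √((3.52+12.2)/12.2) = 1.1351.
Q* ≈ 2238.069.
S* = Q* · H/(H+B) = 2238.069 × 3.52/15.72 ≈ 501.145.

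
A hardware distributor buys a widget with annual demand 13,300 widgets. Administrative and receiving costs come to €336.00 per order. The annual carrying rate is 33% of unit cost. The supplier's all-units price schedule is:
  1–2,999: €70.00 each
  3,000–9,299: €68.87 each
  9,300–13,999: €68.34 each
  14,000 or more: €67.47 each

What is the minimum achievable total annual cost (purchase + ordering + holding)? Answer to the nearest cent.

TC* ≈ €945,368.67

Holding cost per unit per year at price C is H = 0.33·C.
Candidates are each tier's EOQ (if it falls in that tier) and each price-break quantity.
EOQ at €70.00 = 622.0 (feasible in tier 1): TC = 13,300×€70.00 + (13,300/622.0)×336 + (622.0/2)×0.33×€70.00 = €945,368.67.
EOQ at €68.87 = 627.1 < 3000, so use break Q=3000: TC = 13,300×€68.87 + (13,300/3000.0)×336 + (3000.0/2)×0.33×€68.87 = €951,551.25.
EOQ at €68.34 = 629.5 < 9300, so use break Q=9300: TC = 13,300×€68.34 + (13,300/9300.0)×336 + (9300.0/2)×0.33×€68.34 = €1,014,270.25.
EOQ at €67.47 = 633.6 < 14000, so use break Q=14000: TC = 13,300×€67.47 + (13,300/14000.0)×336 + (14000.0/2)×0.33×€67.47 = €1,053,525.90.
Lowest total cost among the candidates is at Q = 622.0.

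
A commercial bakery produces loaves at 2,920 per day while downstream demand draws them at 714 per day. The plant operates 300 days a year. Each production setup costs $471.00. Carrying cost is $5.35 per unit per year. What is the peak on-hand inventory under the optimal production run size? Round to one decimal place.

Annual demand D = 714 × 300 = 214,200.
Production build-up factor (1 − d/p) = 1 − 714/2,920 = 0.7555.
Q* = √(2DS / (H(1 − d/p))) = √(2 × 214,200 × 471 / (5.35 × 0.7555)).
= √(201,776,400 / 4.0418) ≈ 7065.566.
Maximum inventory = Q*(1 − d/p) = 7065.566 × 0.7555 ≈ 5337.890.

I_max ≈ 5,337.9 loaves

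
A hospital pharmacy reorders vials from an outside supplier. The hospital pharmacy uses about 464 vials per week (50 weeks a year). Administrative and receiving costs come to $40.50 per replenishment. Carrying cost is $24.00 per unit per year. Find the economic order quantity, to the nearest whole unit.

Annual demand D = 464 × 50 = 23,200.
EOQ = √(2DS / H) = √(2 × 23,200 × 40.5 / 24).
= √(1,879,200 / 24) = √78,300 ≈ 279.821.

Q* ≈ 280 vials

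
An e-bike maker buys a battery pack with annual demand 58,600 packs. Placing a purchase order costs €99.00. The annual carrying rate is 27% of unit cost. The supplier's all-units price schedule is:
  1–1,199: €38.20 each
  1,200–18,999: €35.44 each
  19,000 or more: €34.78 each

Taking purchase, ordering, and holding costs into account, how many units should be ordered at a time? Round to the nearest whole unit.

Holding cost per unit per year at price C is H = 0.27·C.
For each price level, check whether its EOQ is feasible; otherwise the best quantity at that price is the breakpoint.
EOQ at €38.20 = 1060.6 (feasible in tier 1): TC = 58,600×€38.20 + (58,600/1060.6)×99 + (1060.6/2)×0.27×€38.20 = €2,249,459.44.
EOQ at €35.44 = 1101.2 < 1200, so use break Q=1200: TC = 58,600×€35.44 + (58,600/1200.0)×99 + (1200.0/2)×0.27×€35.44 = €2,087,359.78.
EOQ at €34.78 = 1111.6 < 19000, so use break Q=19000: TC = 58,600×€34.78 + (58,600/19000.0)×99 + (19000.0/2)×0.27×€34.78 = €2,127,624.04.
Lowest total cost is €2,087,359.78 at Q = 1200.0.

Q* ≈ 1,200 packs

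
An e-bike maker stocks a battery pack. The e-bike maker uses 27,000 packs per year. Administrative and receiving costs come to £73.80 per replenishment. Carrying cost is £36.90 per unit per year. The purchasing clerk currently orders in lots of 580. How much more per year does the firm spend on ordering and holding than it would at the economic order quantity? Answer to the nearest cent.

EOQ = √(2DS/H) = √(2 × 27,000 × 73.8 / 36.9) ≈ 328.63.
Cost at Q* = (D/Q*)S + (Q*/2)H = √(2DSH) ≈ £12,126.58.
Cost at Q = 580: (27,000/580)×73.8 + (580/2)×36.9 = £3,435.52 + £10,701.00 = £14,136.52.
Excess = £14,136.52 − £12,126.58 = £2,009.94.

Extra cost ≈ £2,009.94 per year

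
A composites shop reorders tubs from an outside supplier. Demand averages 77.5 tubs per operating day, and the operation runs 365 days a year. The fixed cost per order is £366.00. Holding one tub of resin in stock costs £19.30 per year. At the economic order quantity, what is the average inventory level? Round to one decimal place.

Average inventory ≈ 517.9 tubs

Annual demand D = 77.5 × 365 = 28,287.5.
Q* = √(2DS/H) = √(2 × 28,287.5 × 366 / 19.3) ≈ 1035.80.
Average inventory = Q*/2 ≈ 1035.80 / 2 = 517.898.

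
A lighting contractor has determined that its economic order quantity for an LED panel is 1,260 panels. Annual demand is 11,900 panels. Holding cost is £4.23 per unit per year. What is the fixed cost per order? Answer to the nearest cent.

S ≈ £282.17

The basic EOQ model gives Q* = √(2DS/H); rearrange for the unknown.
From Q* = √(2DS/H): S = Q*²H / (2D) = 1,260² × 4.23 / (2 × 11,900) = 282.1659.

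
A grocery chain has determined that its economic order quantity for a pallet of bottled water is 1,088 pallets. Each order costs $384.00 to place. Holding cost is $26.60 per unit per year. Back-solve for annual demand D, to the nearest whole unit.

D ≈ 40,999 pallets per year

The basic EOQ model gives Q* = √(2DS/H); rearrange for the unknown.
From Q* = √(2DS/H): D = Q*²H / (2S) = 1,088² × 26.6 / (2 × 384) = 40999.467.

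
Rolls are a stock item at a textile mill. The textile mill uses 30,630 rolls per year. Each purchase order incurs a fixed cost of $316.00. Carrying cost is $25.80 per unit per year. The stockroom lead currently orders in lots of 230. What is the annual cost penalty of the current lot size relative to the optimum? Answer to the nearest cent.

EOQ = √(2DS/H) = √(2 × 30,630 × 316 / 25.8) ≈ 866.21.
Cost at Q* = (D/Q*)S + (Q*/2)H = √(2DSH) ≈ $22,348.17.
Cost at Q = 230: (30,630/230)×316 + (230/2)×25.8 = $42,082.96 + $2,967.00 = $45,049.96.
Excess = $45,049.96 − $22,348.17 = $22,701.79.

Extra cost ≈ $22,701.79 per year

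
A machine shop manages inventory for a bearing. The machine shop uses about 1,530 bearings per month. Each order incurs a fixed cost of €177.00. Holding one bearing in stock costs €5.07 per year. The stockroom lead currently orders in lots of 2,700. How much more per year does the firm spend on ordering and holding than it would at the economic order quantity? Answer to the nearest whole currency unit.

Annual demand D = 1,530 × 12 = 18,360.
EOQ = √(2DS/H) = √(2 × 18,360 × 177 / 5.07) ≈ 1132.23.
Cost at Q* = (D/Q*)S + (Q*/2)H = √(2DSH) ≈ €5,740.40.
Cost at Q = 2,700: (18,360/2,700)×177 + (2,700/2)×5.07 = €1,203.60 + €6,844.50 = €8,048.10.
Excess = €8,048.10 − €5,740.40 = €2,307.70.

Extra cost ≈ €2,308 per year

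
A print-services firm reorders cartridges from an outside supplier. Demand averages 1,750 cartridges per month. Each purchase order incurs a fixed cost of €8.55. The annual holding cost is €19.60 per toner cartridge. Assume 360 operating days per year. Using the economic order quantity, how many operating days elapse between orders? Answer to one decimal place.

T ≈ 2.3 days

Annual demand D = 1,750 × 12 = 21,000.
The optimal lot size = √(2DS/H) = √(2 × 21,000 × 8.55 / 19.6) ≈ 135.36.
Cycle time = Q*/D × 360 = 135.36 / 21,000 × 360 ≈ 2.320 days.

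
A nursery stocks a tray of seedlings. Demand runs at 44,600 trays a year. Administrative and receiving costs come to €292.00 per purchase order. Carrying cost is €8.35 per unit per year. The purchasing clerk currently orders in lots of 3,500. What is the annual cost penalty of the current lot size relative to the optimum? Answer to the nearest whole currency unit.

Extra cost ≈ €3,586 per year

EOQ = √(2DS/H) = √(2 × 44,600 × 292 / 8.35) ≈ 1766.16.
Cost at Q* = (D/Q*)S + (Q*/2)H = √(2DSH) ≈ €14,747.46.
Cost at Q = 3,500: (44,600/3,500)×292 + (3,500/2)×8.35 = €3,720.91 + €14,612.50 = €18,333.41.
Excess = €18,333.41 − €14,747.46 = €3,585.96.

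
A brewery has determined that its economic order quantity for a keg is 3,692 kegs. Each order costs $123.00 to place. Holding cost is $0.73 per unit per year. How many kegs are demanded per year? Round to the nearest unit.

D ≈ 40,449 kegs per year

Squaring Q* = √(2DS/H) gives Q*² = 2DS/H.
From Q* = √(2DS/H): D = Q*²H / (2S) = 3,692² × 0.73 / (2 × 123) = 40449.312.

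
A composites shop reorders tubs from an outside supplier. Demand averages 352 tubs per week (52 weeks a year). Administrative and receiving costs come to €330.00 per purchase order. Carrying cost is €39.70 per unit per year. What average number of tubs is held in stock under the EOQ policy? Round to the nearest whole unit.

Average inventory ≈ 276 tubs

Annual demand D = 352 × 52 = 18,304.
The optimal lot size = √(2DS/H) = √(2 × 18,304 × 330 / 39.7) ≈ 551.63.
Average inventory = Q*/2 ≈ 551.63 / 2 = 275.816.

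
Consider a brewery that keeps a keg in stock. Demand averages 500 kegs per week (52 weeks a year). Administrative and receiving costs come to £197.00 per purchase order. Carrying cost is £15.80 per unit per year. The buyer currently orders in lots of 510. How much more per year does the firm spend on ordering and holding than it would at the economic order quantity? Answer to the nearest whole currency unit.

Annual demand D = 500 × 52 = 26,000.
EOQ = √(2DS/H) = √(2 × 26,000 × 197 / 15.8) ≈ 805.20.
Cost at Q* = (D/Q*)S + (Q*/2)H = √(2DSH) ≈ £12,722.23.
Cost at Q = 510: (26,000/510)×197 + (510/2)×15.8 = £10,043.14 + £4,029.00 = £14,072.14.
Excess = £14,072.14 − £12,722.23 = £1,349.90.

Extra cost ≈ £1,350 per year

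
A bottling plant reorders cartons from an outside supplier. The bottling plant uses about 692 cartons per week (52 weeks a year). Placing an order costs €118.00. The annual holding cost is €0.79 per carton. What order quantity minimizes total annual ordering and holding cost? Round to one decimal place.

Q* ≈ 3,278.7 cartons

Annual demand D = 692 × 52 = 35,984.
EOQ = √(2DS / H) = √(2 × 35,984 × 118 / 0.79).
= √(8,492,224 / 0.79) = √10,749,650.6329 ≈ 3278.666.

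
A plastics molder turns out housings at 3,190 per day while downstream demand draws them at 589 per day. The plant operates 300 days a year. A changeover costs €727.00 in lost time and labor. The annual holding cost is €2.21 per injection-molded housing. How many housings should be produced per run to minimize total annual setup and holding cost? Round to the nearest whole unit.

Annual demand D = 589 × 300 = 176,700.
Production build-up factor (1 − d/p) = 1 − 589/3,190 = 0.8154.
Q* = √(2DS / (H(1 − d/p))) = √(2 × 176,700 × 727 / (2.21 × 0.8154)).
= √(256,921,800 / 1.8019) ≈ 11940.692.

Q* ≈ 11,941 housings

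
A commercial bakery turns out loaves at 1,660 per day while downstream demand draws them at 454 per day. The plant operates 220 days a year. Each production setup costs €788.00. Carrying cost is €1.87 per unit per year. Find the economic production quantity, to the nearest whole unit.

Annual demand D = 454 × 220 = 99,880.
Production build-up factor (1 − d/p) = 1 − 454/1,660 = 0.7265.
Q* = √(2DS / (H(1 − d/p))) = √(2 × 99,880 × 788 / (1.87 × 0.7265)).
= √(157,410,880 / 1.3586) ≈ 10764.081.

Q* ≈ 10,764 loaves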